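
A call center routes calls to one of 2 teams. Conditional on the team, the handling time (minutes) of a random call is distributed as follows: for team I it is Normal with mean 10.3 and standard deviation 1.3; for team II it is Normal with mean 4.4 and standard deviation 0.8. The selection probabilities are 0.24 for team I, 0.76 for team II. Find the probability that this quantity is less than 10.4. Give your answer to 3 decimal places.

Conditional on each team, P(X < 10.4): I: 0.530658; II: 1.
By total probability, P(X < 10.4) = 0.24·0.530658 + 0.76·1 = 0.887358.

0.887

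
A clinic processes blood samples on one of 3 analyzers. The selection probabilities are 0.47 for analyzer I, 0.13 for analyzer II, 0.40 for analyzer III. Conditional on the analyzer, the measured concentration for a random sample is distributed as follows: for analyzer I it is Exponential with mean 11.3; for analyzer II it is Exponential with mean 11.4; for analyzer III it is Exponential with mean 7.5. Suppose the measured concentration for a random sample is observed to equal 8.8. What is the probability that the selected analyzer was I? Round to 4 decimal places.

Likelihoods f(8.8 | ·): I: 0.0406172; II: 0.0405369; III: 0.0412445.
Posterior ∝ prior × likelihood. Numerator for I: 0.47·0.0406172 = 0.0190901.
Normalizing constant: 0.47·0.0406172 + 0.13·0.0405369 + 0.4·0.0412445 = 0.0408577.
P(I | observation) = 0.0190901 / 0.0408577 = 0.467233.

0.4672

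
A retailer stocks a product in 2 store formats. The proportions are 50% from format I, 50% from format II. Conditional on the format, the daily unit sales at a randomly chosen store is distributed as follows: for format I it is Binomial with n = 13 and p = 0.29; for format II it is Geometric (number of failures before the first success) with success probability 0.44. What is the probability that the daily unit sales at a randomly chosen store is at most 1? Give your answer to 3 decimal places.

0.380

Conditional on each format, P(X ≤ 1): I: 0.0735154; II: 0.6864.
By total probability, P(X ≤ 1) = 0.5·0.0735154 + 0.5·0.6864 = 0.379958.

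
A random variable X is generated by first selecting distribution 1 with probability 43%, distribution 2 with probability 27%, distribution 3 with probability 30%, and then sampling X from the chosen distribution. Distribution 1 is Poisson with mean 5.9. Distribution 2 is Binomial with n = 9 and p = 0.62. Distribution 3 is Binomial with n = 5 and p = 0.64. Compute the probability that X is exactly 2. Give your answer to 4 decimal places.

0.0821

Conditional on each component, P(X = 2): 1: 0.04768; 2: 0.0158333; 3: 0.191103.
By total probability, P(X = 2) = 0.43·0.04768 + 0.27·0.0158333 + 0.3·0.191103 = 0.0821083.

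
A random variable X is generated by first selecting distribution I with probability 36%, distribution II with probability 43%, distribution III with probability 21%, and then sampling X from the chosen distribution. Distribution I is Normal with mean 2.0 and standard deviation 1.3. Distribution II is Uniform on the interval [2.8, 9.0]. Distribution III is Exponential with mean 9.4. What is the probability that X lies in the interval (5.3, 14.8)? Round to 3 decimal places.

Conditional on each component, P(5.3 < X < 14.8): I: 0.00556705; II: 0.596774; III: 0.361908.
By total probability, P(5.3 < X < 14.8) = 0.36·0.00556705 + 0.43·0.596774 + 0.21·0.361908 = 0.334618.

0.335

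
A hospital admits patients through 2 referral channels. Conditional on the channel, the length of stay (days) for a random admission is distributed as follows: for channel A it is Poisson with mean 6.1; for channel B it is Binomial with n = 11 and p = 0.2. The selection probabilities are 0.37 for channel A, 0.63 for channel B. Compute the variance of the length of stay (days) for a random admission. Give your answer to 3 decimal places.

6.911

Per component, A: μ=6.1, E[X²]=43.31; B: μ=2.2, E[X²]=6.6.
E[X] = 0.37·6.1 + 0.63·2.2 = 3.643.
E[X²] = 0.37·43.31 + 0.63·6.6 = 20.1827.
Var(X) = E[X²] − (E[X])² = 20.1827 − 13.2714 = 6.91125.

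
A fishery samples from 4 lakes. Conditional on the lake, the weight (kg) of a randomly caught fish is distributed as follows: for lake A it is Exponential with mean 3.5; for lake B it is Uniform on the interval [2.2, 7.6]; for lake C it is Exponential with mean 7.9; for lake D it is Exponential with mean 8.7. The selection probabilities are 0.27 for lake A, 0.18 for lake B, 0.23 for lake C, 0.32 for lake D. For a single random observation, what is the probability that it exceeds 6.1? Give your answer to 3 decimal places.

0.362

Conditional on each lake, P(X > 6.1): A: 0.17502; B: 0.277778; C: 0.462018; D: 0.496015.
By total probability, P(X > 6.1) = 0.27·0.17502 + 0.18·0.277778 + 0.23·0.462018 + 0.32·0.496015 = 0.362244.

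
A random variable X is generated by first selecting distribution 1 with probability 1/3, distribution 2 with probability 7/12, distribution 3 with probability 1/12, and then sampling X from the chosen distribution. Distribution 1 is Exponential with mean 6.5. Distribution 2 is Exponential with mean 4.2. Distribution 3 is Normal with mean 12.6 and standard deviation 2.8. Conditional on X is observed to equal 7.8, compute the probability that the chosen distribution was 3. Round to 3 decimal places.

Likelihoods f(7.8 | ·): 1: 0.0463376; 2: 0.037171; 3: 0.0327797.
Posterior ∝ prior × likelihood. Numerator for 3: 0.0833333·0.0327797 = 0.00273164.
Normalizing constant: 0.333333·0.0463376 + 0.583333·0.037171 + 0.0833333·0.0327797 = 0.0398606.
P(3 | observation) = 0.00273164 / 0.0398606 = 0.0685299.

0.069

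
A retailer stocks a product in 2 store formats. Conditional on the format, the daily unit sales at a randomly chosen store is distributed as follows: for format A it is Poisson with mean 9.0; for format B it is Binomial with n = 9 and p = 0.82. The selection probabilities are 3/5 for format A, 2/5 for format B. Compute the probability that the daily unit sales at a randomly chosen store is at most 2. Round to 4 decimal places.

Conditional on each format, P(X ≤ 2): A: 0.0062322; B: 0.000156528.
By total probability, P(X ≤ 2) = 0.6·0.0062322 + 0.4·0.000156528 = 0.00380193.

0.0038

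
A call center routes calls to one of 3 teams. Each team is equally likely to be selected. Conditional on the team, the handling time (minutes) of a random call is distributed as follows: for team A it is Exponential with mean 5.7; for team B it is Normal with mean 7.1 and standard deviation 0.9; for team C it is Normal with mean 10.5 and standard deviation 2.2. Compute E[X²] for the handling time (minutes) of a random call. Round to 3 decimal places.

77.097

For each component E[X²] = Var + (mean)², giving A: 64.98; B: 51.22; C: 115.09.
Overall E[X²] = 0.333333·64.98 + 0.333333·51.22 + 0.333333·115.09 = 77.0967.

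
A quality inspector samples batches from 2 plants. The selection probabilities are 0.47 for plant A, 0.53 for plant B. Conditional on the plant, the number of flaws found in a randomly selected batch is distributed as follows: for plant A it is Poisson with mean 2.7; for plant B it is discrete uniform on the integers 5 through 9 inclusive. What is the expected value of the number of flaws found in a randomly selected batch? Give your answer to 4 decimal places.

4.9790

Component means — A: 2.7; B: 7.
E[X] = 0.47·2.7 + 0.53·7 = 4.979.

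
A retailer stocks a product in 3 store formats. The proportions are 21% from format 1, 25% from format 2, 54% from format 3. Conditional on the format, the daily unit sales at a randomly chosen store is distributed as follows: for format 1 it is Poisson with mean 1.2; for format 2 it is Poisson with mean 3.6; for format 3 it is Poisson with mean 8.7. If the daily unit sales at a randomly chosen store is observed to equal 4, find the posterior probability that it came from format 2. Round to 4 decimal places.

Likelihoods P(X=4 | ·): 1: 0.0260232; 2: 0.191222; 3: 0.0397653.
Posterior ∝ prior × likelihood. Numerator for 2: 0.25·0.191222 = 0.0478056.
Normalizing constant: 0.21·0.0260232 + 0.25·0.191222 + 0.54·0.0397653 = 0.0747437.
P(2 | observation) = 0.0478056 / 0.0747437 = 0.639594.

0.6396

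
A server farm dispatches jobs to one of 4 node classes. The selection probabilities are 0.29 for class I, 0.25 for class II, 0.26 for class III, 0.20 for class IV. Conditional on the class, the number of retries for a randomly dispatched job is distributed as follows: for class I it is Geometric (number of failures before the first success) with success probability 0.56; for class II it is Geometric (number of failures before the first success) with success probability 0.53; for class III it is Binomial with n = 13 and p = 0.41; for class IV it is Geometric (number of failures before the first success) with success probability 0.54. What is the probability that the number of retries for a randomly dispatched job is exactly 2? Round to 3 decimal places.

0.094

Conditional on each class, P(X = 2): I: 0.108416; II: 0.117077; III: 0.0395398; IV: 0.114264.
By total probability, P(X = 2) = 0.29·0.108416 + 0.25·0.117077 + 0.26·0.0395398 + 0.2·0.114264 = 0.093843.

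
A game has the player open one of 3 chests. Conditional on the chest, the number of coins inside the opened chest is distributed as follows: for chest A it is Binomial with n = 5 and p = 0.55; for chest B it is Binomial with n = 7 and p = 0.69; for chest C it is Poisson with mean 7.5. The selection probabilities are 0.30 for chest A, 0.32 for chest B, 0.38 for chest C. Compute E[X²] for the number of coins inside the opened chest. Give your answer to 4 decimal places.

For each component E[X²] = Var + (mean)², giving A: 8.8; B: 24.8262; C: 63.75.
Overall E[X²] = 0.3·8.8 + 0.32·24.8262 + 0.38·63.75 = 34.8094.

34.8094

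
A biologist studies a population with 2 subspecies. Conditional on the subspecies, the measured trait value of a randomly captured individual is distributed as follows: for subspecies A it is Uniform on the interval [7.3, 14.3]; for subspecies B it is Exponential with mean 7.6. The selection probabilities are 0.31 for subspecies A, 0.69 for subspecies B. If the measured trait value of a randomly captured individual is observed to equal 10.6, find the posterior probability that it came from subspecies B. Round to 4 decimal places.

Likelihoods f(10.6 | ·): A: 0.142857; B: 0.0326182.
Posterior ∝ prior × likelihood. Numerator for B: 0.69·0.0326182 = 0.0225066.
Normalizing constant: 0.31·0.142857 + 0.69·0.0326182 = 0.0667923.
P(B | observation) = 0.0225066 / 0.0667923 = 0.336963.

0.3370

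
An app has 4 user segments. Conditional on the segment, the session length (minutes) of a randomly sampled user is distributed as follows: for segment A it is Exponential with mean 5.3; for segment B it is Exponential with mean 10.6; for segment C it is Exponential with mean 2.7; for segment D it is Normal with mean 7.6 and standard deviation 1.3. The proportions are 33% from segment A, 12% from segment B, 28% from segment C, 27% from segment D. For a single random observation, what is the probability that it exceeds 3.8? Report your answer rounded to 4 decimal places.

Conditional on each segment, P(X > 3.8): A: 0.488224; B: 0.69873; C: 0.244777; D: 0.998267.
By total probability, P(X > 3.8) = 0.33·0.488224 + 0.12·0.69873 + 0.28·0.244777 + 0.27·0.998267 = 0.583031.

0.5830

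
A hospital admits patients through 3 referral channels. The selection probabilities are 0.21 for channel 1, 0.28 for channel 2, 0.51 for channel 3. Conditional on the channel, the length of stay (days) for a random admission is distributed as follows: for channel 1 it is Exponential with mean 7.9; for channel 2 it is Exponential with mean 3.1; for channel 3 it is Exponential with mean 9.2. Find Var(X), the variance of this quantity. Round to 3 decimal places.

65.813

Per component, 1: μ=7.9, E[X²]=124.82; 2: μ=3.1, E[X²]=19.22; 3: μ=9.2, E[X²]=169.28.
E[X] = 0.21·7.9 + 0.28·3.1 + 0.51·9.2 = 7.219.
E[X²] = 0.21·124.82 + 0.28·19.22 + 0.51·169.28 = 117.927.
Var(X) = E[X²] − (E[X])² = 117.927 − 52.114 = 65.8126.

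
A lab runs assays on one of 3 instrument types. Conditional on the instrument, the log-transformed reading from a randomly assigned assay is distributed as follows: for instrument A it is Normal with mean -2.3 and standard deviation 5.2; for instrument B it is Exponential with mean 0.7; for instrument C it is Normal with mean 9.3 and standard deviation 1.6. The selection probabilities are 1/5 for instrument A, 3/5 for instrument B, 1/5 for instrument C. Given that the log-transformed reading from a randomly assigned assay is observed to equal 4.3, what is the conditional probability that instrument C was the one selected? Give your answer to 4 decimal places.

0.0416

Likelihoods f(4.3 | ·): A: 0.0342842; B: 0.00306968; C: 0.00188891.
Posterior ∝ prior × likelihood. Numerator for C: 0.2·0.00188891 = 0.000377782.
Normalizing constant: 0.2·0.0342842 + 0.6·0.00306968 + 0.2·0.00188891 = 0.00907643.
P(C | observation) = 0.000377782 / 0.00907643 = 0.0416223.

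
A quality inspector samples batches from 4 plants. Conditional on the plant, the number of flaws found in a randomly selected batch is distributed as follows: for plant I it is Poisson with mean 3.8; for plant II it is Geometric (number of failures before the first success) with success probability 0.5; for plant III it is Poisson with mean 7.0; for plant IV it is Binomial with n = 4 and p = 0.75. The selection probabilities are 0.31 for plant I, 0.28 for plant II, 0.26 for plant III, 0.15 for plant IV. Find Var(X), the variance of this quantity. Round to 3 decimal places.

8.619

Per component, I: μ=3.8, E[X²]=18.24; II: μ=1, E[X²]=3; III: μ=7, E[X²]=56; IV: μ=3, E[X²]=9.75.
E[X] = 0.31·3.8 + 0.28·1 + 0.26·7 + 0.15·3 = 3.728.
E[X²] = 0.31·18.24 + 0.28·3 + 0.26·56 + 0.15·9.75 = 22.5169.
Var(X) = E[X²] − (E[X])² = 22.5169 − 13.898 = 8.61892.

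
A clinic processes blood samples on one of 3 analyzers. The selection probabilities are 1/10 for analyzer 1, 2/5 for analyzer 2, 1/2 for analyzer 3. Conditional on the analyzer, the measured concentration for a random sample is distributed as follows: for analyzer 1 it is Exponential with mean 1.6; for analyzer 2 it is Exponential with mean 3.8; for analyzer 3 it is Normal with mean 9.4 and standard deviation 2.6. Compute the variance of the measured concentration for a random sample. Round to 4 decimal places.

18.9196

Per component, 1: μ=1.6, E[X²]=5.12; 2: μ=3.8, E[X²]=28.88; 3: μ=9.4, E[X²]=95.12.
E[X] = 0.1·1.6 + 0.4·3.8 + 0.5·9.4 = 6.38.
E[X²] = 0.1·5.12 + 0.4·28.88 + 0.5·95.12 = 59.624.
Var(X) = E[X²] − (E[X])² = 59.624 − 40.7044 = 18.9196.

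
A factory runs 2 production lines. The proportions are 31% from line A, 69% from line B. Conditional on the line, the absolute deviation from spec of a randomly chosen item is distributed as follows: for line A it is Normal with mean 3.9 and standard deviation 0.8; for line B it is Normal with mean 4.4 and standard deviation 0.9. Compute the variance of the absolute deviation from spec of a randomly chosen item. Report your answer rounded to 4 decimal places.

0.8108

Per component, A: μ=3.9, E[X²]=15.85; B: μ=4.4, E[X²]=20.17.
E[X] = 0.31·3.9 + 0.69·4.4 = 4.245.
E[X²] = 0.31·15.85 + 0.69·20.17 = 18.8308.
Var(X) = E[X²] − (E[X])² = 18.8308 − 18.02 = 0.810775.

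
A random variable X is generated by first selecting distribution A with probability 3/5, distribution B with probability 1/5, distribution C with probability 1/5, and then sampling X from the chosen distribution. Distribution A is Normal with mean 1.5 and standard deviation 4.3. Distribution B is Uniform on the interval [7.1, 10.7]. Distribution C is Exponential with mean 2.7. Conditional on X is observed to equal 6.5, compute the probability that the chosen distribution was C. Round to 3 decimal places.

0.191

Likelihoods f(6.5 | ·): A: 0.047189; B: 0; C: 0.0333513.
Posterior ∝ prior × likelihood. Numerator for C: 0.2·0.0333513 = 0.00667026.
Normalizing constant: 0.6·0.047189 + 0.2·0 + 0.2·0.0333513 = 0.0349837.
P(C | observation) = 0.00667026 / 0.0349837 = 0.190668.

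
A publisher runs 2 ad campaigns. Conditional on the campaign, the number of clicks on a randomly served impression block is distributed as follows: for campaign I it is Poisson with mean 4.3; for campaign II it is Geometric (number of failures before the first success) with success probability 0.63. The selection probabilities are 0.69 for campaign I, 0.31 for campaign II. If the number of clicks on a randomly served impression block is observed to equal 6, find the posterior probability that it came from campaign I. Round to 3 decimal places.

Likelihoods P(X=6 | ·): I: 0.119127; II: 0.00161641.
Posterior ∝ prior × likelihood. Numerator for I: 0.69·0.119127 = 0.082198.
Normalizing constant: 0.69·0.119127 + 0.31·0.00161641 = 0.082699.
P(I | observation) = 0.082198 / 0.082699 = 0.993941.

0.994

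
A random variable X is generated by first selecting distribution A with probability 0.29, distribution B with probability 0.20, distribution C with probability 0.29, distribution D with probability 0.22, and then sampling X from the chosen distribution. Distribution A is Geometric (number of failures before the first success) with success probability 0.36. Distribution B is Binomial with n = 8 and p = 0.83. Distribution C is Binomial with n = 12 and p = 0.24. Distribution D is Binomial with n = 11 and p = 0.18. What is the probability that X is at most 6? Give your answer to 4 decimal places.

0.8649

Conditional on each component, P(X ≤ 6): A: 0.95602; B: 0.40572; C: 0.988691; D: 0.998979.
By total probability, P(X ≤ 6) = 0.29·0.95602 + 0.2·0.40572 + 0.29·0.988691 + 0.22·0.998979 = 0.864886.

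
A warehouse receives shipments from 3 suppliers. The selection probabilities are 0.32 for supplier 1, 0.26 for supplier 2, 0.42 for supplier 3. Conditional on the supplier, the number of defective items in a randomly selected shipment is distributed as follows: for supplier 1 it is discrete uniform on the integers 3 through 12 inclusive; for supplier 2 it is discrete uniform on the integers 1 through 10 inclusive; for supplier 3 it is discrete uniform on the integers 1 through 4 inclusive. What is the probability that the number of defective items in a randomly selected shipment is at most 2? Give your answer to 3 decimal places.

Conditional on each supplier, P(X ≤ 2): 1: 0; 2: 0.2; 3: 0.5.
By total probability, P(X ≤ 2) = 0.32·0 + 0.26·0.2 + 0.42·0.5 = 0.262.

0.262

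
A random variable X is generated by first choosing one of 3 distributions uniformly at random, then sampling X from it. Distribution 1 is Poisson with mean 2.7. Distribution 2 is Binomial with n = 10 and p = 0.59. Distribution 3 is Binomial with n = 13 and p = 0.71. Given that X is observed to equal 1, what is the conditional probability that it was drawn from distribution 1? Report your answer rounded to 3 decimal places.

0.989

Likelihoods P(X=1 | ·): 1: 0.181455; 2: 0.00193155; 3: 3.26571e-06.
Posterior ∝ prior × likelihood. Numerator for 1: 0.333333·0.181455 = 0.060485.
Normalizing constant: 0.333333·0.181455 + 0.333333·0.00193155 + 0.333333·3.26571e-06 = 0.0611299.
P(1 | observation) = 0.060485 / 0.0611299 = 0.98945.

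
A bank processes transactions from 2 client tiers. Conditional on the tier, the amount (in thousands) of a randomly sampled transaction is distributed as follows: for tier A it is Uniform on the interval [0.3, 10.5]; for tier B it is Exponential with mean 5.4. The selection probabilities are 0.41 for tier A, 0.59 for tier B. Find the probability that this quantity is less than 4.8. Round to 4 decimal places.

Conditional on each tier, P(X < 4.8): A: 0.441176; B: 0.588888.
By total probability, P(X < 4.8) = 0.41·0.441176 + 0.59·0.588888 = 0.528326.

0.5283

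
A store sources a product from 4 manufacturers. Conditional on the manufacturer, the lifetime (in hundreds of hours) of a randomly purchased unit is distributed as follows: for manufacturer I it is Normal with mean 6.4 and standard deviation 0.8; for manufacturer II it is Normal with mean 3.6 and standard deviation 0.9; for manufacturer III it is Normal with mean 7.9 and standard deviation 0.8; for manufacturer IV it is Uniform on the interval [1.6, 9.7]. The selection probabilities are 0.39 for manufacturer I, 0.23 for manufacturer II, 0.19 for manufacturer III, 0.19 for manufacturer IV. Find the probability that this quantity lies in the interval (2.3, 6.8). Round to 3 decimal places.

Conditional on each manufacturer, P(2.3 < X < 6.8): I: 0.691462; II: 0.925504; III: 0.0845657; IV: 0.555556.
By total probability, P(2.3 < X < 6.8) = 0.39·0.691462 + 0.23·0.925504 + 0.19·0.0845657 + 0.19·0.555556 = 0.604159.

0.604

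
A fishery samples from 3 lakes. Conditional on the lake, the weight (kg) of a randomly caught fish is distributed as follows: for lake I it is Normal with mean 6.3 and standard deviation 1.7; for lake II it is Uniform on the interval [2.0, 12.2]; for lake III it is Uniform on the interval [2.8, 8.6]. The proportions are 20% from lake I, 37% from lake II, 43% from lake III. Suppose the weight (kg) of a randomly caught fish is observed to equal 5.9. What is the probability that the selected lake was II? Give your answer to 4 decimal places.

0.2324

Likelihoods f(5.9 | ·): I: 0.228265; II: 0.0980392; III: 0.172414.
Posterior ∝ prior × likelihood. Numerator for II: 0.37·0.0980392 = 0.0362745.
Normalizing constant: 0.2·0.228265 + 0.37·0.0980392 + 0.43·0.172414 = 0.156065.
P(II | observation) = 0.0362745 / 0.156065 = 0.232431.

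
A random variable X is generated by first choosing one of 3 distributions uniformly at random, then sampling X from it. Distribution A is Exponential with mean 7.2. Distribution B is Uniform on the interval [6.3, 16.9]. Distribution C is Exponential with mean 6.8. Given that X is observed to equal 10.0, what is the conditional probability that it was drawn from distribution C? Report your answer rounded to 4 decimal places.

0.2076

Likelihoods f(10.0 | ·): A: 0.0346323; B: 0.0943396; C: 0.0337927.
Posterior ∝ prior × likelihood. Numerator for C: 0.333333·0.0337927 = 0.0112642.
Normalizing constant: 0.333333·0.0346323 + 0.333333·0.0943396 + 0.333333·0.0337927 = 0.0542549.
P(C | observation) = 0.0112642 / 0.0542549 = 0.207617.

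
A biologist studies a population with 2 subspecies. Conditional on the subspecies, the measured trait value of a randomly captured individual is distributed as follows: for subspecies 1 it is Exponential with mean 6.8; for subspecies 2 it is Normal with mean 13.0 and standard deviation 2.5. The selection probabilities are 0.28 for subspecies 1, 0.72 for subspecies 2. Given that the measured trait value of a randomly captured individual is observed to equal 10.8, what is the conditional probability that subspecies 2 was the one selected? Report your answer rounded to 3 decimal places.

Likelihoods f(10.8 | ·): 1: 0.030042; 2: 0.108346.
Posterior ∝ prior × likelihood. Numerator for 2: 0.72·0.108346 = 0.0780088.
Normalizing constant: 0.28·0.030042 + 0.72·0.108346 = 0.0864206.
P(2 | observation) = 0.0780088 / 0.0864206 = 0.902665.

0.903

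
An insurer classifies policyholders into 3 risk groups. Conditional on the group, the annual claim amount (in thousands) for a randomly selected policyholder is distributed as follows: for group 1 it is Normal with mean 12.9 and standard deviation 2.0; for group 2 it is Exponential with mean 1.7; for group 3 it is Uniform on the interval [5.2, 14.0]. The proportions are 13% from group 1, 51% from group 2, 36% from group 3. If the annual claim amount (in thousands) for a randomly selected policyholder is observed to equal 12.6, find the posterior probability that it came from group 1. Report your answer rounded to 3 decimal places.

Likelihoods f(12.6 | ·): 1: 0.19724; 2: 0.000355355; 3: 0.113636.
Posterior ∝ prior × likelihood. Numerator for 1: 0.13·0.19724 = 0.0256412.
Normalizing constant: 0.13·0.19724 + 0.51·0.000355355 + 0.36·0.113636 = 0.0667315.
P(1 | observation) = 0.0256412 / 0.0667315 = 0.384244.

0.384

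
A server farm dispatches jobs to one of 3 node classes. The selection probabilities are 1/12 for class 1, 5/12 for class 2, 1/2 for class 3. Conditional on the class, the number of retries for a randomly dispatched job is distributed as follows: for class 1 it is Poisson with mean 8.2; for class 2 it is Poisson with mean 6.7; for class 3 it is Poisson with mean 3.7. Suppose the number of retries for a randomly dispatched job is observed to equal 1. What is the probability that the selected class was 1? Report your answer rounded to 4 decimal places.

Likelihoods P(X=1 | ·): 1: 0.00225216; 2: 0.00824711; 3: 0.091477.
Posterior ∝ prior × likelihood. Numerator for 1: 0.0833333·0.00225216 = 0.00018768.
Normalizing constant: 0.0833333·0.00225216 + 0.416667·0.00824711 + 0.5·0.091477 = 0.0493625.
P(1 | observation) = 0.00018768 / 0.0493625 = 0.00380208.

0.0038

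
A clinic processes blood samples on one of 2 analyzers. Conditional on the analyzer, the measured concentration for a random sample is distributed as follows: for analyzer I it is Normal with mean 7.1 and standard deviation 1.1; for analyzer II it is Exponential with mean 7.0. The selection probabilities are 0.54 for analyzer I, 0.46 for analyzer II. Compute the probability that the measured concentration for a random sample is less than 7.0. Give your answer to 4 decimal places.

0.5412

Conditional on each analyzer, P(X < 7.0): I: 0.463782; II: 0.632121.
By total probability, P(X < 7.0) = 0.54·0.463782 + 0.46·0.632121 = 0.541218.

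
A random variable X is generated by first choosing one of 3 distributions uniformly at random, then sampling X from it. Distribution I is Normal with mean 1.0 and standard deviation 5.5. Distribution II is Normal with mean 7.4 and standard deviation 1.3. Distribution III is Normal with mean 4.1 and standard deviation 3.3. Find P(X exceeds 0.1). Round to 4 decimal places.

0.8174

Conditional on each component, P(X > 0.1): I: 0.564991; II: 1; III: 0.887267.
By total probability, P(X > 0.1) = 0.333333·0.564991 + 0.333333·1 + 0.333333·0.887267 = 0.817419.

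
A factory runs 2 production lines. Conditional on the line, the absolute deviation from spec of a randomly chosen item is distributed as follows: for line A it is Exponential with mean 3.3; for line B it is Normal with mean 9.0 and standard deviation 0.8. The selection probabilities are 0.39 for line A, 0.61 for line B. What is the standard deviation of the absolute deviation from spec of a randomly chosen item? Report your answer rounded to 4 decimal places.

3.5167

Per component, A: μ=3.3, E[X²]=21.78; B: μ=9, E[X²]=81.64.
E[X] = 0.39·3.3 + 0.61·9 = 6.777.
E[X²] = 0.39·21.78 + 0.61·81.64 = 58.2946.
Var(X) = E[X²] − (E[X])² = 58.2946 − 45.9277 = 12.3669.
SD(X) = √12.3669 = 3.51666.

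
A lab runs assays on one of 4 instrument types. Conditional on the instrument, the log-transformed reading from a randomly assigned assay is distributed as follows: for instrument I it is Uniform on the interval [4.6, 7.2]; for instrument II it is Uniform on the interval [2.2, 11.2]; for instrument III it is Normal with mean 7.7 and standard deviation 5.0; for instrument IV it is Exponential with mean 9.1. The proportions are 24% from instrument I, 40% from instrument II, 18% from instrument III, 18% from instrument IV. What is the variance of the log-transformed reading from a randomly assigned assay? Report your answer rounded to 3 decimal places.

Per component, I: μ=5.9, E[X²]=35.3733; II: μ=6.7, E[X²]=51.64; III: μ=7.7, E[X²]=84.29; IV: μ=9.1, E[X²]=165.62.
E[X] = 0.24·5.9 + 0.4·6.7 + 0.18·7.7 + 0.18·9.1 = 7.12.
E[X²] = 0.24·35.3733 + 0.4·51.64 + 0.18·84.29 + 0.18·165.62 = 74.1294.
Var(X) = E[X²] − (E[X])² = 74.1294 − 50.6944 = 23.435.

23.435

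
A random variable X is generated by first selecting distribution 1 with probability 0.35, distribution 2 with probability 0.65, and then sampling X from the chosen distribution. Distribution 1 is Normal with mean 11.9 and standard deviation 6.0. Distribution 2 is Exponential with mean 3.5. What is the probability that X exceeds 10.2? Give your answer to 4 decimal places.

Conditional on each component, P(X > 10.2): 1: 0.611539; 2: 0.0542428.
By total probability, P(X > 10.2) = 0.35·0.611539 + 0.65·0.0542428 = 0.249297.

0.2493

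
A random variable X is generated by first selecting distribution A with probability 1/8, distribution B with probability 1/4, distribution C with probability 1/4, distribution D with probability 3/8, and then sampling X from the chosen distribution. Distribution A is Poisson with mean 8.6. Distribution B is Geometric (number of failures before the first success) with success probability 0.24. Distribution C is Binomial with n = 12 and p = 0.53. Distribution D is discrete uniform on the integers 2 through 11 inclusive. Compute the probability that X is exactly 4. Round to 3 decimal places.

0.086

Conditional on each component, P(X = 4): A: 0.0419614; B: 0.0800692; C: 0.0930018; D: 0.1.
By total probability, P(X = 4) = 0.125·0.0419614 + 0.25·0.0800692 + 0.25·0.0930018 + 0.375·0.1 = 0.0860129.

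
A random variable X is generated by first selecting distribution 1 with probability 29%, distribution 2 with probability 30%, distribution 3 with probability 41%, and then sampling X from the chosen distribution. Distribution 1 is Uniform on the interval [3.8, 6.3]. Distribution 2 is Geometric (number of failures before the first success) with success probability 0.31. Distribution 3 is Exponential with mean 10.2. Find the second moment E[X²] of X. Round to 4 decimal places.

96.4998

For each component E[X²] = Var + (mean)², giving 1: 26.0233; 2: 12.1342; 3: 208.08.
Overall E[X²] = 0.29·26.0233 + 0.3·12.1342 + 0.41·208.08 = 96.4998.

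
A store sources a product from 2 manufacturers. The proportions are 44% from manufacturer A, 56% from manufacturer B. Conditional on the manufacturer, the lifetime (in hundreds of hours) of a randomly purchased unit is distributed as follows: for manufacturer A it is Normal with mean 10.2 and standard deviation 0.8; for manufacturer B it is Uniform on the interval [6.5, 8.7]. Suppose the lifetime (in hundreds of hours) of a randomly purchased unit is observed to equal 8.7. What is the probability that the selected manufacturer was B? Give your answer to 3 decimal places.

Likelihoods f(8.7 | ·): A: 0.0859828; B: 0.454545.
Posterior ∝ prior × likelihood. Numerator for B: 0.56·0.454545 = 0.254545.
Normalizing constant: 0.44·0.0859828 + 0.56·0.454545 = 0.292378.
P(B | observation) = 0.254545 / 0.292378 = 0.870604.

0.871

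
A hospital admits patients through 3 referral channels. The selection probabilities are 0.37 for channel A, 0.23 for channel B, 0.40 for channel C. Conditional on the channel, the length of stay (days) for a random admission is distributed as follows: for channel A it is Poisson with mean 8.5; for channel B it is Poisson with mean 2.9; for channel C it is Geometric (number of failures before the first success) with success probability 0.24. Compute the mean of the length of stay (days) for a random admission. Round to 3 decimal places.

5.079

Component means — A: 8.5; B: 2.9; C: 3.16667.
E[X] = 0.37·8.5 + 0.23·2.9 + 0.4·3.16667 = 5.07867.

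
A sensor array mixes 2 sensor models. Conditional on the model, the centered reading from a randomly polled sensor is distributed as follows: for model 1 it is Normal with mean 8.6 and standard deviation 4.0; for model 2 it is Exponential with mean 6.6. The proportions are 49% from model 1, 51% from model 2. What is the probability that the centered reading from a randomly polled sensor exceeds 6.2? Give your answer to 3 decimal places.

0.555

Conditional on each model, P(X > 6.2): 1: 0.725747; 2: 0.390865.
By total probability, P(X > 6.2) = 0.49·0.725747 + 0.51·0.390865 = 0.554957.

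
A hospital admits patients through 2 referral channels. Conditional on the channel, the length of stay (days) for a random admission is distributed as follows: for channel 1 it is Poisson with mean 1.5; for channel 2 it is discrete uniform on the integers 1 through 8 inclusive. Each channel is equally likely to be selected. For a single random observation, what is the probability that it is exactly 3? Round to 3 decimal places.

Conditional on each channel, P(X = 3): 1: 0.125511; 2: 0.125.
By total probability, P(X = 3) = 0.5·0.125511 + 0.5·0.125 = 0.125255.

0.125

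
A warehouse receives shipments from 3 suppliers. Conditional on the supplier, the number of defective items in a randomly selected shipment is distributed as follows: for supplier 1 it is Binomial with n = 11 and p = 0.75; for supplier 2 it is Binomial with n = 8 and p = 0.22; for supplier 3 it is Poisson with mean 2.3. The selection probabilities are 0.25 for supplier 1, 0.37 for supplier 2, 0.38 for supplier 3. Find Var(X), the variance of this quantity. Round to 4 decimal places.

9.1979

Per component, 1: μ=8.25, E[X²]=70.125; 2: μ=1.76, E[X²]=4.4704; 3: μ=2.3, E[X²]=7.59.
E[X] = 0.25·8.25 + 0.37·1.76 + 0.38·2.3 = 3.5877.
E[X²] = 0.25·70.125 + 0.37·4.4704 + 0.38·7.59 = 22.0695.
Var(X) = E[X²] − (E[X])² = 22.0695 − 12.8716 = 9.19791.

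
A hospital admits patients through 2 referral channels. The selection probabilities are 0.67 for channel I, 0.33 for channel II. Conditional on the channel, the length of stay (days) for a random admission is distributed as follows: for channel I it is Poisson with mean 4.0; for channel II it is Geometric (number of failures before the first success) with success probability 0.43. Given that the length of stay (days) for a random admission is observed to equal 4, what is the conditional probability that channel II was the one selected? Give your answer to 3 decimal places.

0.103

Likelihoods P(X=4 | ·): I: 0.195367; II: 0.0453908.
Posterior ∝ prior × likelihood. Numerator for II: 0.33·0.0453908 = 0.014979.
Normalizing constant: 0.67·0.195367 + 0.33·0.0453908 = 0.145875.
P(II | observation) = 0.014979 / 0.145875 = 0.102684.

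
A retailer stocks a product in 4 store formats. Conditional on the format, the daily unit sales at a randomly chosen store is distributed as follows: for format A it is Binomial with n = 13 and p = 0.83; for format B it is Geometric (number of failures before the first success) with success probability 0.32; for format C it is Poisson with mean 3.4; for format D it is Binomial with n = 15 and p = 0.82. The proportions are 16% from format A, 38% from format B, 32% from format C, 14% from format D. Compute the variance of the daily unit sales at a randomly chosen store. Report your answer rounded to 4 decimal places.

Per component, A: μ=10.79, E[X²]=118.258; B: μ=2.125, E[X²]=11.1562; C: μ=3.4, E[X²]=14.96; D: μ=12.3, E[X²]=153.504.
E[X] = 0.16·10.79 + 0.38·2.125 + 0.32·3.4 + 0.14·12.3 = 5.3439.
E[X²] = 0.16·118.258 + 0.38·11.1562 + 0.32·14.96 + 0.14·153.504 = 49.4385.
Var(X) = E[X²] − (E[X])² = 49.4385 − 28.5573 = 20.8812.

20.8812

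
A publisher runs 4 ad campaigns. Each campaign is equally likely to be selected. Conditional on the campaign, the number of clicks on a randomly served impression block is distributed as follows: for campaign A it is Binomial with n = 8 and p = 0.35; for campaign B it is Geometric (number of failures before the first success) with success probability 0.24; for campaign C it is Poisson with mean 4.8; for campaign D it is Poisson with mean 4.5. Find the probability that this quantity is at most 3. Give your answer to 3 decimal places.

Conditional on each campaign, P(X ≤ 3): A: 0.706399; B: 0.666378; C: 0.29423; D: 0.342296.
By total probability, P(X ≤ 3) = 0.25·0.706399 + 0.25·0.666378 + 0.25·0.29423 + 0.25·0.342296 = 0.502326.

0.502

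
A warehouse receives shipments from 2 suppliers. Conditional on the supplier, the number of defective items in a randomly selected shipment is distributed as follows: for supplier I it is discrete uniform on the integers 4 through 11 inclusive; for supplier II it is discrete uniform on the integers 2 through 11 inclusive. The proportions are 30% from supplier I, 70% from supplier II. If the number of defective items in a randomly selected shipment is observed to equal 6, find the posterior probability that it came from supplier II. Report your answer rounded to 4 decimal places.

0.6512

Likelihoods P(X=6 | ·): I: 0.125; II: 0.1.
Posterior ∝ prior × likelihood. Numerator for II: 0.7·0.1 = 0.07.
Normalizing constant: 0.3·0.125 + 0.7·0.1 = 0.1075.
P(II | observation) = 0.07 / 0.1075 = 0.651163.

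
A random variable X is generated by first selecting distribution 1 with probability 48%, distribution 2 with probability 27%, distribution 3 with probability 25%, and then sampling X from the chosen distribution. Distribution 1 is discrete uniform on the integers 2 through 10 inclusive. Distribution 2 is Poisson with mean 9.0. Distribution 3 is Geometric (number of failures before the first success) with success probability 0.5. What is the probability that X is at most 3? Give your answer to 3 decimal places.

0.347

Conditional on each component, P(X ≤ 3): 1: 0.222222; 2: 0.0212265; 3: 0.9375.
By total probability, P(X ≤ 3) = 0.48·0.222222 + 0.27·0.0212265 + 0.25·0.9375 = 0.346773.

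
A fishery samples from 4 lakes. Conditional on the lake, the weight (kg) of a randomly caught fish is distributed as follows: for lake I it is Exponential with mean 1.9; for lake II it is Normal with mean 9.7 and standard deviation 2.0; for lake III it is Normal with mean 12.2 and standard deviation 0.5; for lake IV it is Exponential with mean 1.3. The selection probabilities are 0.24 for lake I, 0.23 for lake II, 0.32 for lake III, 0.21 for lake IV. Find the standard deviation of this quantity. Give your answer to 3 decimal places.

Per component, I: μ=1.9, E[X²]=7.22; II: μ=9.7, E[X²]=98.09; III: μ=12.2, E[X²]=149.09; IV: μ=1.3, E[X²]=3.38.
E[X] = 0.24·1.9 + 0.23·9.7 + 0.32·12.2 + 0.21·1.3 = 6.864.
E[X²] = 0.24·7.22 + 0.23·98.09 + 0.32·149.09 + 0.21·3.38 = 72.7121.
Var(X) = E[X²] − (E[X])² = 72.7121 − 47.1145 = 25.5976.
SD(X) = √25.5976 = 5.05941.

5.059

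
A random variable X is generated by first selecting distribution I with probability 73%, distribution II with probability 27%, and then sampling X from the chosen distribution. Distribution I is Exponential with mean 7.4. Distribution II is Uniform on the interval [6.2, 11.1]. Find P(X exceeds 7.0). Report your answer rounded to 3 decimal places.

0.509

Conditional on each component, P(X > 7.0): I: 0.388312; II: 0.836735.
By total probability, P(X > 7.0) = 0.73·0.388312 + 0.27·0.836735 = 0.509386.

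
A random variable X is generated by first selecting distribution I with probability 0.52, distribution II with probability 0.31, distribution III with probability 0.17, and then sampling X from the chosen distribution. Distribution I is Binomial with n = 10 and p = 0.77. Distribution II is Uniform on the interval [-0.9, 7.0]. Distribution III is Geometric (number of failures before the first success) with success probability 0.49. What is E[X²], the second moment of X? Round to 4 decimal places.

36.7930

For each component E[X²] = Var + (mean)², giving I: 61.061; II: 14.5033; III: 3.20741.
Overall E[X²] = 0.52·61.061 + 0.31·14.5033 + 0.17·3.20741 = 36.793.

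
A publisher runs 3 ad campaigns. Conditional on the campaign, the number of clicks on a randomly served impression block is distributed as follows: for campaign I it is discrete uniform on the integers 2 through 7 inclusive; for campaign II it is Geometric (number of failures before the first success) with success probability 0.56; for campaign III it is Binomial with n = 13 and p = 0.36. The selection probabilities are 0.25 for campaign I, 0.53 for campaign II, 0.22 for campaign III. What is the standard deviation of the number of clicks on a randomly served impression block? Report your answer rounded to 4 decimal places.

Per component, I: μ=4.5, E[X²]=23.1667; II: μ=0.785714, E[X²]=2.02041; III: μ=4.68, E[X²]=24.8976.
E[X] = 0.25·4.5 + 0.53·0.785714 + 0.22·4.68 = 2.57103.
E[X²] = 0.25·23.1667 + 0.53·2.02041 + 0.22·24.8976 = 12.34.
Var(X) = E[X²] − (E[X])² = 12.34 − 6.61019 = 5.72977.
SD(X) = √5.72977 = 2.39369.

2.3937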